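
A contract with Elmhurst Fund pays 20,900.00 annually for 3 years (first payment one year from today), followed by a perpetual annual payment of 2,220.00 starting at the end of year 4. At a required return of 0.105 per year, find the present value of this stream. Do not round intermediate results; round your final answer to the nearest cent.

67191.36

PV of 3-year annuity: 20,900.00 × [1 − (1+0.105)^−3] / 0.105 = 51521.08036
Perpetuity value at year 3: 2,220.00 / 0.105 = 21142.85714
PV of perpetuity: 21142.85714 / (1+0.105)^3 = 15670.28306
Total PV = 51521.08036 + 15670.28306 = 67191.36342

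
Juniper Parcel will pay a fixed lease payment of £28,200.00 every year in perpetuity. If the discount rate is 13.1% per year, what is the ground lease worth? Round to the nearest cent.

Level perpetuity: PV = C / r = £28,200.00 / 0.131 = £215,267.18

£215267.18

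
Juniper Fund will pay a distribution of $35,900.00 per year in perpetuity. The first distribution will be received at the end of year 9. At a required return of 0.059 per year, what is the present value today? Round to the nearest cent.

Value at end of year 8: C / r = $35,900.00 / 0.059 = $608,474.5763
Discount to today: PV = $608,474.5763 / (1 + 0.059)^8 = $608,474.5763 / 1.581859 = $384,657.99

$384657.99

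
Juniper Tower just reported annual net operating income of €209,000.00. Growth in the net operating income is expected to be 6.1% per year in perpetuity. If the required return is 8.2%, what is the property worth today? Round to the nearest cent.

D₁ = D₀ × (1 + g) = €209,000.00 × 1.061 = €221,749.0000
Growing perpetuity: P = D₁ / (r − g) = €221,749.0000 / (0.082 − 0.061) = €10,559,476.19

€10559476.19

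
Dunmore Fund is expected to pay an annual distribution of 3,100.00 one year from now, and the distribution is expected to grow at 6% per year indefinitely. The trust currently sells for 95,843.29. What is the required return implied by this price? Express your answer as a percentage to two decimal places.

9.23%

P = D₁/(r − g) ⇒ r = D₁/P + g = 3,100.0000/95,843.29 + 0.06 = 0.032344 + 0.06 = 0.092344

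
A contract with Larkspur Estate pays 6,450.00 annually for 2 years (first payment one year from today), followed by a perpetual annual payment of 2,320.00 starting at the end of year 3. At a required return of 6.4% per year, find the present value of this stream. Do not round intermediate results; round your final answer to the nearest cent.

43779.68

PV of 2-year annuity: 6,450.00 × [1 − (1+0.064)^−2] / 0.064 = 11759.42676
Perpetuity value at year 2: 2,320.00 / 0.064 = 36250.00000
PV of perpetuity: 36250.00000 / (1+0.064)^2 = 32020.25270
Total PV = 11759.42676 + 32020.25270 = 43779.67946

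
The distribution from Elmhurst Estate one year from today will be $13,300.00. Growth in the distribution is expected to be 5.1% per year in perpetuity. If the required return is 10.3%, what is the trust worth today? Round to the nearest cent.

$255769.23

Growing perpetuity: P = D₁ / (r − g) = $13,300.0000 / (0.103 − 0.051) = $255,769.23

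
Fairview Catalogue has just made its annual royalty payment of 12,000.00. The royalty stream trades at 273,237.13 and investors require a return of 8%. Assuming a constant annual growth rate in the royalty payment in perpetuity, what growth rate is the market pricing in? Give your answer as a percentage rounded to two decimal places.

3.46%

P = D₀(1+g)/(r−g) ⇒ P(r−g) = D₀(1+g) ⇒ g(P+D₀) = P·r − D₀
g = (P·r − D₀)/(P + D₀) = (273,237.13×0.08 − 12,000.00) / (273,237.13 + 12,000.00) = 0.034564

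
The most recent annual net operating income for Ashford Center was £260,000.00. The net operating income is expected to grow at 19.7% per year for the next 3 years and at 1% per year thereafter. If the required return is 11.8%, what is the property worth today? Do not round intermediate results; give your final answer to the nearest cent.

D_1 = 311220.00000
D_2 = 372530.34000
D_3 = 445918.81698
Terminal value at year 3: TV = D_3×(1+g_2)/(r−g_2) = 450378.00515/0.108 = 4170166.71435
P_0 = D_1/(1+r)^1 + D_2/(1+r)^2 + D_3/(1+r)^3 + TV/(1+r)^3
    = 278372.09302 + 298042.39298 + 319102.63363 + 2984200.55521 = 3879717.67483

£3879717.67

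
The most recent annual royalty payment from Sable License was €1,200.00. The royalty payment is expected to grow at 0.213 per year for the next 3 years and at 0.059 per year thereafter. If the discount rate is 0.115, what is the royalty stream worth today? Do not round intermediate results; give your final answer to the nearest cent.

D_1 = 1455.60000
D_2 = 1765.64280
D_3 = 2141.72472
Terminal value at year 3: TV = D_3×(1+g_2)/(r−g_2) = 2268.08647/0.056 = 40501.54419
P_0 = D_1/(1+r)^1 + D_2/(1+r)^2 + D_3/(1+r)^3 + TV/(1+r)^3
    = 1305.47085 + 1420.21179 + 1545.03758 + 29217.76419 = 33488.48440

€33488.48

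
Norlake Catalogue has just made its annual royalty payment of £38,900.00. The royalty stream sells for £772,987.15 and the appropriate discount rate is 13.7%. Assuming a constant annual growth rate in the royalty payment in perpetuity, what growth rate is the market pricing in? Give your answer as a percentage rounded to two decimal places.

P = D₀(1+g)/(r−g) ⇒ P(r−g) = D₀(1+g) ⇒ g(P+D₀) = P·r − D₀
g = (P·r − D₀)/(P + D₀) = (£772,987.15×0.137 − £38,900.00) / (£772,987.15 + £38,900.00) = 0.082523

8.25%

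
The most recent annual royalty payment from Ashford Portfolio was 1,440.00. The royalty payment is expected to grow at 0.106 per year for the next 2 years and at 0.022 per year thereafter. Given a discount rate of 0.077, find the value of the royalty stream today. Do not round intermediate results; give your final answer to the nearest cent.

D_1 = 1592.64000
D_2 = 1761.45984
Terminal value at year 2: TV = D_2×(1+g_2)/(r−g_2) = 1800.21196/0.055 = 32731.12648
P_0 = D_1/(1+r)^1 + D_2/(1+r)^2 + TV/(1+r)^2
    = 1478.77437 + 1518.59281 + 28218.21550 = 31215.58268

31215.58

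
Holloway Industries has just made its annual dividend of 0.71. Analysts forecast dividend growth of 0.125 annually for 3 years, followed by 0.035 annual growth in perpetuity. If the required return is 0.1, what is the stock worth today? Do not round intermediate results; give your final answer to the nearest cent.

D_1 = 0.79875
D_2 = 0.89859
D_3 = 1.01092
Terminal value at year 3: TV = D_3×(1+g_2)/(r−g_2) = 1.04630/0.065 = 16.09692
P_0 = D_1/(1+r)^1 + D_2/(1+r)^2 + D_3/(1+r)^3 + TV/(1+r)^3
    = 0.72614 + 0.74264 + 0.75952 + 12.09386 = 14.32215

14.32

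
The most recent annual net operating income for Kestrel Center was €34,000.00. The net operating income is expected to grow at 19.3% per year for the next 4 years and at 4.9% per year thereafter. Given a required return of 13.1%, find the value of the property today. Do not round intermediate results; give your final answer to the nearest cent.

€694146.51

D_1 = 40562.00000
D_2 = 48390.46600
D_3 = 57729.82594
D_4 = 68871.68234
Terminal value at year 4: TV = D_4×(1+g_2)/(r−g_2) = 72246.39478/0.082 = 881053.59486
P_0 = D_1/(1+r)^1 + D_2/(1+r)^2 + D_3/(1+r)^3 + D_4/(1+r)^4 + TV/(1+r)^4
    = 35863.83731 + 37829.84785 + 39903.63261 + 42091.09965 + 538458.09183 = 694146.50925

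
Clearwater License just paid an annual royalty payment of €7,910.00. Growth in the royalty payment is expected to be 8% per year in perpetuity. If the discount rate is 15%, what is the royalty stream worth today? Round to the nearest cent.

€122040.00

D₁ = D₀ × (1 + g) = €7,910.00 × 1.08 = €8,542.8000
Growing perpetuity: P = D₁ / (r − g) = €8,542.8000 / (0.15 − 0.08) = €122,040.00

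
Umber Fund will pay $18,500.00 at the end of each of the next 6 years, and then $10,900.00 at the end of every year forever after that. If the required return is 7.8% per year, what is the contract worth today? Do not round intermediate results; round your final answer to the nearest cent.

PV of 6-year annuity: $18,500.00 × [1 − (1+0.078)^−6] / 0.078 = 86044.65761
Perpetuity value at year 6: $10,900.00 / 0.078 = 139743.58974
PV of perpetuity: 139743.58974 / (1+0.078)^6 = 89047.00769
Total PV = 86044.65761 + 89047.00769 = 175091.66530

$175091.67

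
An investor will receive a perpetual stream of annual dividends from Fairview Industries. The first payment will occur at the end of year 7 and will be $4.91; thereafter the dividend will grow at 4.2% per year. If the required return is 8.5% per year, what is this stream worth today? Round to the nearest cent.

$69.99

Value at end of year 6: C₁ / (r − g) = $4.91 / (0.085 − 0.042) = $114.1860
Discount to today: PV = $114.1860 / (1 + 0.085)^6 = $114.1860 / 1.631468 = $69.99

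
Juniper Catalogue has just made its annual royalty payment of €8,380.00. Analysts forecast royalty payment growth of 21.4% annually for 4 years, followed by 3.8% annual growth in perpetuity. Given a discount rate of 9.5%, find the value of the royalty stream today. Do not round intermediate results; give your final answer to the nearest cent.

D_1 = 10173.32000
D_2 = 12350.41048
D_3 = 14993.39832
D_4 = 18201.98556
Terminal value at year 4: TV = D_4×(1+g_2)/(r−g_2) = 18893.66102/0.057 = 331467.73711
P_0 = D_1/(1+r)^1 + D_2/(1+r)^2 + D_3/(1+r)^3 + D_4/(1+r)^4 + TV/(1+r)^4
    = 9290.70320 + 10300.37779 + 11419.77958 + 12660.83325 + 230560.43705 = 274232.13086

€274232.13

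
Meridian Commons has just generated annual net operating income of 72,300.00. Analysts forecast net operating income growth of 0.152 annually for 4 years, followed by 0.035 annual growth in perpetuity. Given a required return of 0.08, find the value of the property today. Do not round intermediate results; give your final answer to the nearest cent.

2493409.56

D_1 = 83289.60000
D_2 = 95949.61920
D_3 = 110533.96132
D_4 = 127335.12344
Terminal value at year 4: TV = D_4×(1+g_2)/(r−g_2) = 131791.85276/0.045 = 2928707.83909
P_0 = D_1/(1+r)^1 + D_2/(1+r)^2 + D_3/(1+r)^3 + D_4/(1+r)^4 + TV/(1+r)^4
    = 77120.00000 + 82261.33333 + 87745.42222 + 93595.11704 + 2152687.69185 = 2493409.56444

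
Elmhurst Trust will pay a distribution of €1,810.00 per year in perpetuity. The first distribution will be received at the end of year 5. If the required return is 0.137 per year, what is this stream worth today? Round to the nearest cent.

Value at end of year 4: C / r = €1,810.00 / 0.137 = €13,211.6788
Discount to today: PV = €13,211.6788 / (1 + 0.137)^4 = €13,211.6788 / 1.671252 = €7,905.26

€7905.26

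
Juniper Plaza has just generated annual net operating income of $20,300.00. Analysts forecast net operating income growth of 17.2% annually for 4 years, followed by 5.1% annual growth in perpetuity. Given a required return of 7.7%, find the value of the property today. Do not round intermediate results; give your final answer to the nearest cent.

D_1 = 23791.60000
D_2 = 27883.75520
D_3 = 32679.76109
D_4 = 38300.68000
Terminal value at year 4: TV = D_4×(1+g_2)/(r−g_2) = 40254.01468/0.026 = 1548231.33395
P_0 = D_1/(1+r)^1 + D_2/(1+r)^2 + D_3/(1+r)^3 + D_4/(1+r)^4 + TV/(1+r)^4
    = 22090.62210 + 24039.19136 + 26159.64000 + 28467.12914 + 1150728.95082 = 1251485.53342

$1251485.53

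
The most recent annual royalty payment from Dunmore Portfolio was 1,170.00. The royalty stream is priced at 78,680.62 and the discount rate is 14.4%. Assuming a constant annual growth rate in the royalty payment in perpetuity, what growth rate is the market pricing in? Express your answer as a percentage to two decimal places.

P = D₀(1+g)/(r−g) ⇒ P(r−g) = D₀(1+g) ⇒ g(P+D₀) = P·r − D₀
g = (P·r − D₀)/(P + D₀) = (78,680.62×0.144 − 1,170.00) / (78,680.62 + 1,170.00) = 0.127238

12.72%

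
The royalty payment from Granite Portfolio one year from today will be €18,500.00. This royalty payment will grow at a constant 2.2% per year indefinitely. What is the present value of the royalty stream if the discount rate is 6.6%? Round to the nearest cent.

€420454.55

Growing perpetuity: P = D₁ / (r − g) = €18,500.0000 / (0.066 − 0.022) = €420,454.55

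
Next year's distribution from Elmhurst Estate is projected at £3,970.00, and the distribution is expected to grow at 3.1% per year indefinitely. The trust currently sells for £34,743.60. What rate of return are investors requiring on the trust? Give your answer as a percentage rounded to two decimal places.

P = D₁/(r − g) ⇒ r = D₁/P + g = £3,970.0000/£34,743.60 + 0.031 = 0.114266 + 0.031 = 0.145266

14.53%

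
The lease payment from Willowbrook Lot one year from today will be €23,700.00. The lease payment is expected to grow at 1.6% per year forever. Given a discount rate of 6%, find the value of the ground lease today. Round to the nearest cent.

Growing perpetuity: P = D₁ / (r − g) = €23,700.0000 / (0.06 − 0.016) = €538,636.36

€538636.36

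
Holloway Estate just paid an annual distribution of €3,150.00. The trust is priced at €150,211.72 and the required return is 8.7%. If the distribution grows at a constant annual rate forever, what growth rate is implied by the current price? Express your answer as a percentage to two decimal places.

6.47%

P = D₀(1+g)/(r−g) ⇒ P(r−g) = D₀(1+g) ⇒ g(P+D₀) = P·r − D₀
g = (P·r − D₀)/(P + D₀) = (€150,211.72×0.087 − €3,150.00) / (€150,211.72 + €3,150.00) = 0.064673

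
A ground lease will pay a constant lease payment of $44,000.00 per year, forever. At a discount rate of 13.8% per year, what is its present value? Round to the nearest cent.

$318840.58

Level perpetuity: PV = C / r = $44,000.00 / 0.138 = $318,840.58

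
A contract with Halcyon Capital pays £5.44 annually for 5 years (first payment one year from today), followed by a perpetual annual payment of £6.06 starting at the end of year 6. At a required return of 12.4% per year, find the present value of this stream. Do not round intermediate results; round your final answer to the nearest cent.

£46.66

PV of 5-year annuity: £5.44 × [1 − (1+0.124)^−5] / 0.124 = 19.41721
Perpetuity value at year 5: £6.06 / 0.124 = 48.87097
PV of perpetuity: 48.87097 / (1+0.124)^5 = 27.24077
Total PV = 19.41721 + 27.24077 = 46.65798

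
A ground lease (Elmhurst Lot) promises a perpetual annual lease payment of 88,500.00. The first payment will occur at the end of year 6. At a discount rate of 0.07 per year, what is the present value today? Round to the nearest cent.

Value at end of year 5: C / r = 88,500.00 / 0.07 = 1,264,285.7143
Discount to today: PV = 1,264,285.7143 / (1 + 0.07)^5 = 1,264,285.7143 / 1.402552 = 901,418.24

901418.24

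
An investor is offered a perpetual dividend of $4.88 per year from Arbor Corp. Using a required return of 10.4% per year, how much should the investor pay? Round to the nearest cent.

Level perpetuity: PV = C / r = $4.88 / 0.104 = $46.92

$46.92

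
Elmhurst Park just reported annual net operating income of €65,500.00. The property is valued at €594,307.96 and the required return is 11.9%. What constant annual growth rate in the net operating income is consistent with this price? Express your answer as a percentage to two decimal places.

P = D₀(1+g)/(r−g) ⇒ P(r−g) = D₀(1+g) ⇒ g(P+D₀) = P·r − D₀
g = (P·r − D₀)/(P + D₀) = (€594,307.96×0.119 − €65,500.00) / (€594,307.96 + €65,500.00) = 0.007915

0.79%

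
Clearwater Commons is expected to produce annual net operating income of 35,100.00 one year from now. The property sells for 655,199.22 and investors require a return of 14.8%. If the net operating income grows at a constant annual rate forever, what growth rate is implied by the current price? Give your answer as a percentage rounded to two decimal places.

P = D₁/(r−g) ⇒ g = r − D₁/P = 0.148 − 35,100.00/655,199.22 = 0.094429

9.44%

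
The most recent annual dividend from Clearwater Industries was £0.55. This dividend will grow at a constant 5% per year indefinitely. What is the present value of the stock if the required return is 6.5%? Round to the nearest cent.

D₁ = D₀ × (1 + g) = £0.55 × 1.05 = £0.5775
Growing perpetuity: P = D₁ / (r − g) = £0.5775 / (0.065 − 0.05) = £38.50

£38.50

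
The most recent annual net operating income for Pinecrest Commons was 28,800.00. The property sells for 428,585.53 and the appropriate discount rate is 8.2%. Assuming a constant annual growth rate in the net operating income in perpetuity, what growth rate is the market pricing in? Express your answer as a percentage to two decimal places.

P = D₀(1+g)/(r−g) ⇒ P(r−g) = D₀(1+g) ⇒ g(P+D₀) = P·r − D₀
g = (P·r − D₀)/(P + D₀) = (428,585.53×0.082 − 28,800.00) / (428,585.53 + 28,800.00) = 0.013870

1.39%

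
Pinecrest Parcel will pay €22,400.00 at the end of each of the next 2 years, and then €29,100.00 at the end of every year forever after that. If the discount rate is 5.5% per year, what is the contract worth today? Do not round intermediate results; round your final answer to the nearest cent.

PV of 2-year annuity: €22,400.00 × [1 − (1+0.055)^−2] / 0.055 = 41357.56160
Perpetuity value at year 2: €29,100.00 / 0.055 = 529090.90909
PV of perpetuity: 529090.90909 / (1+0.055)^2 = 475363.00541
Total PV = 41357.56160 + 475363.00541 = 516720.56701

€516720.57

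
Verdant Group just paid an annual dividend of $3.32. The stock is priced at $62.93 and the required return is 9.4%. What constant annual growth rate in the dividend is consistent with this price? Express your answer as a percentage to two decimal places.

3.92%

P = D₀(1+g)/(r−g) ⇒ P(r−g) = D₀(1+g) ⇒ g(P+D₀) = P·r − D₀
g = (P·r − D₀)/(P + D₀) = ($62.93×0.094 − $3.32) / ($62.93 + $3.32) = 0.039176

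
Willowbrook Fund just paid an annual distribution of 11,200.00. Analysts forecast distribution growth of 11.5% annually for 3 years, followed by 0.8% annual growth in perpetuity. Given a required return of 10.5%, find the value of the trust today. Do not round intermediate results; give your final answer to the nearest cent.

153787.98

D_1 = 12488.00000
D_2 = 13924.12000
D_3 = 15525.39380
Terminal value at year 3: TV = D_3×(1+g_2)/(r−g_2) = 15649.59695/0.097 = 161336.05104
P_0 = D_1/(1+r)^1 + D_2/(1+r)^2 + D_3/(1+r)^3 + TV/(1+r)^3
    = 11301.35747 + 11403.63219 + 11506.83249 + 119576.15614 = 153787.97829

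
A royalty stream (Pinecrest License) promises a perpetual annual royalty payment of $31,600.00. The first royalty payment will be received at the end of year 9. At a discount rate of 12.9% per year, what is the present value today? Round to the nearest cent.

$92799.54

Value at end of year 8: C / r = $31,600.00 / 0.129 = $244,961.2403
Discount to today: PV = $244,961.2403 / (1 + 0.129)^8 = $244,961.2403 / 2.639682 = $92,799.54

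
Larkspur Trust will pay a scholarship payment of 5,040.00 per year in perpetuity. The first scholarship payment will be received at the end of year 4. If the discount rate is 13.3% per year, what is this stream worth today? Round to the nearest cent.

26054.89

Value at end of year 3: C / r = 5,040.00 / 0.133 = 37,894.7368
Discount to today: PV = 37,894.7368 / (1 + 0.133)^3 = 37,894.7368 / 1.454420 = 26,054.89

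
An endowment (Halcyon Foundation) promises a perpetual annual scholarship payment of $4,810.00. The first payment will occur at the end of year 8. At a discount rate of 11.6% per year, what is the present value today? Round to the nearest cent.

$19232.59

Value at end of year 7: C / r = $4,810.00 / 0.116 = $41,465.5172
Discount to today: PV = $41,465.5172 / (1 + 0.116)^7 = $41,465.5172 / 2.156003 = $19,232.59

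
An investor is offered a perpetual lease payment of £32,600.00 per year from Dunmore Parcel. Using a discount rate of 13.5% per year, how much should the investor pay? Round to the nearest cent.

Level perpetuity: PV = C / r = £32,600.00 / 0.135 = £241,481.48

£241481.48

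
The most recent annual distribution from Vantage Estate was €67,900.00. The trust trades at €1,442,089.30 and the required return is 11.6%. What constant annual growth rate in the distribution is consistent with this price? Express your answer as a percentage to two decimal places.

6.58%

P = D₀(1+g)/(r−g) ⇒ P(r−g) = D₀(1+g) ⇒ g(P+D₀) = P·r − D₀
g = (P·r − D₀)/(P + D₀) = (€1,442,089.30×0.116 − €67,900.00) / (€1,442,089.30 + €67,900.00) = 0.065817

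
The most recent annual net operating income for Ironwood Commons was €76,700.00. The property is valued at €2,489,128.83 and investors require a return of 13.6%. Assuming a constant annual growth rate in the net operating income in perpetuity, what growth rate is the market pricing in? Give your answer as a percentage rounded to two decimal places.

10.20%

P = D₀(1+g)/(r−g) ⇒ P(r−g) = D₀(1+g) ⇒ g(P+D₀) = P·r − D₀
g = (P·r − D₀)/(P + D₀) = (€2,489,128.83×0.136 − €76,700.00) / (€2,489,128.83 + €76,700.00) = 0.102042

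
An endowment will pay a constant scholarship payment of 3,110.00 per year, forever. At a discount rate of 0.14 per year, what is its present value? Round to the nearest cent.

Level perpetuity: PV = C / r = 3,110.00 / 0.14 = 22,214.29

22214.29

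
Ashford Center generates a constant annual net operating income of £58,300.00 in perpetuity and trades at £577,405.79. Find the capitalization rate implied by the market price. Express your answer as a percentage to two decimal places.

P = C/r ⇒ r = C/P = £58,300.00/£577,405.79 = 0.100969

10.10%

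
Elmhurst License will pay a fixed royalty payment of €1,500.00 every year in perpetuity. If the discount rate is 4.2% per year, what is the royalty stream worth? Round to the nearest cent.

Level perpetuity: PV = C / r = €1,500.00 / 0.042 = €35,714.29

€35714.29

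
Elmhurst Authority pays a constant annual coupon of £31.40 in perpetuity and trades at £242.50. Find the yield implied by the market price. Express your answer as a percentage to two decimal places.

P = C/r ⇒ r = C/P = £31.40/£242.50 = 0.129485

12.95%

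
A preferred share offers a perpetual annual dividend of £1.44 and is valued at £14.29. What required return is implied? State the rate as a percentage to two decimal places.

P = C/r ⇒ r = C/P = £1.44/£14.29 = 0.100770

10.08%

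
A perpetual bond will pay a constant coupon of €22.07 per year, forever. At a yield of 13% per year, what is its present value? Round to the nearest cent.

Level perpetuity: PV = C / r = €22.07 / 0.13 = €169.77

€169.77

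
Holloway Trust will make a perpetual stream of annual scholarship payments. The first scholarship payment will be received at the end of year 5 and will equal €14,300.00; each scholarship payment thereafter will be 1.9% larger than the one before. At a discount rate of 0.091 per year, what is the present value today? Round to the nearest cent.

€140185.97

Value at end of year 4: C₁ / (r − g) = €14,300.00 / (0.091 − 0.019) = €198,611.1111
Discount to today: PV = €198,611.1111 / (1 + 0.091)^4 = €198,611.1111 / 1.416769 = €140,185.97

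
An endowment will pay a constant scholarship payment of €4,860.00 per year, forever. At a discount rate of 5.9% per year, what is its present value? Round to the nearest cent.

€82372.88

Level perpetuity: PV = C / r = €4,860.00 / 0.059 = €82,372.88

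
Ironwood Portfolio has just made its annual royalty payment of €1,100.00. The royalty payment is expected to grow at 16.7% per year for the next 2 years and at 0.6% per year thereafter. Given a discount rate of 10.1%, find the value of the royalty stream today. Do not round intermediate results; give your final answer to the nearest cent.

€15488.59

D_1 = 1283.70000
D_2 = 1498.07790
Terminal value at year 2: TV = D_2×(1+g_2)/(r−g_2) = 1507.06637/0.095 = 15863.85650
P_0 = D_1/(1+r)^1 + D_2/(1+r)^2 + TV/(1+r)^2
    = 1165.94005 + 1235.83292 + 13086.82017 = 15488.59314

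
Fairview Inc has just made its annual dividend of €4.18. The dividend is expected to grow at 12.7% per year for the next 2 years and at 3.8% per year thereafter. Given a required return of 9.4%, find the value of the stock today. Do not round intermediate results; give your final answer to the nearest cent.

D_1 = 4.71086
D_2 = 5.30914
Terminal value at year 2: TV = D_2×(1+g_2)/(r−g_2) = 5.51089/0.056 = 98.40869
P_0 = D_1/(1+r)^1 + D_2/(1+r)^2 + TV/(1+r)^2
    = 4.30609 + 4.43598 + 82.22404 = 90.96610

€90.97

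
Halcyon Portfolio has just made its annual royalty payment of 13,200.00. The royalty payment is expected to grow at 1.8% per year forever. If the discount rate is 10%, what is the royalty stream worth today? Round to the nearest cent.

163873.17

D₁ = D₀ × (1 + g) = 13,200.00 × 1.018 = 13,437.6000
Growing perpetuity: P = D₁ / (r − g) = 13,437.6000 / (0.1 − 0.018) = 163,873.17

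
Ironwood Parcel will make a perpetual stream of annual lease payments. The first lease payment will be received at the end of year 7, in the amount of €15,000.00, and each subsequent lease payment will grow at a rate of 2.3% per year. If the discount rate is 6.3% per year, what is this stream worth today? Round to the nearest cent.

€259915.20

Value at end of year 6: C₁ / (r − g) = €15,000.00 / (0.063 − 0.023) = €375,000.0000
Discount to today: PV = €375,000.0000 / (1 + 0.063)^6 = €375,000.0000 / 1.442778 = €259,915.20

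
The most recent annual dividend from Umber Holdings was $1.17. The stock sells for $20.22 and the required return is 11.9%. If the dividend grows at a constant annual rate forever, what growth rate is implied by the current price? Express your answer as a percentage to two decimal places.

P = D₀(1+g)/(r−g) ⇒ P(r−g) = D₀(1+g) ⇒ g(P+D₀) = P·r − D₀
g = (P·r − D₀)/(P + D₀) = ($20.22×0.119 − $1.17) / ($20.22 + $1.17) = 0.057792

5.78%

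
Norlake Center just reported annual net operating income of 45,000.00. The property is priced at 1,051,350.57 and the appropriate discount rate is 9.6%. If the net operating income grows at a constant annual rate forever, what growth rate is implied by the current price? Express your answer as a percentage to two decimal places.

P = D₀(1+g)/(r−g) ⇒ P(r−g) = D₀(1+g) ⇒ g(P+D₀) = P·r − D₀
g = (P·r − D₀)/(P + D₀) = (1,051,350.57×0.096 − 45,000.00) / (1,051,350.57 + 45,000.00) = 0.051014

5.10%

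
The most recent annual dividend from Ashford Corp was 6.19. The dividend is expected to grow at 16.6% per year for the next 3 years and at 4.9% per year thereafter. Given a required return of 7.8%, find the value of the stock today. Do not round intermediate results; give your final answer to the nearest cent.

305.11

D_1 = 7.21754
D_2 = 8.41565
D_3 = 9.81265
Terminal value at year 3: TV = D_3×(1+g_2)/(r−g_2) = 10.29347/0.029 = 354.94723
P_0 = D_1/(1+r)^1 + D_2/(1+r)^2 + D_3/(1+r)^3 + TV/(1+r)^3
    = 6.69531 + 7.24186 + 7.83303 + 283.33975 = 305.10995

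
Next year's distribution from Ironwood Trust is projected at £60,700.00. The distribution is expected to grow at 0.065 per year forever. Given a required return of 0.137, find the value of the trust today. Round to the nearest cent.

£843055.56

Growing perpetuity: P = D₁ / (r − g) = £60,700.0000 / (0.137 − 0.065) = £843,055.56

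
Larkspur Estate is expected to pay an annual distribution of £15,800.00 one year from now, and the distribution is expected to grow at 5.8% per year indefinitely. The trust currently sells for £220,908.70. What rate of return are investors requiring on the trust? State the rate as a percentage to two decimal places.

P = D₁/(r − g) ⇒ r = D₁/P + g = £15,800.0000/£220,908.70 + 0.058 = 0.071523 + 0.058 = 0.129523

12.95%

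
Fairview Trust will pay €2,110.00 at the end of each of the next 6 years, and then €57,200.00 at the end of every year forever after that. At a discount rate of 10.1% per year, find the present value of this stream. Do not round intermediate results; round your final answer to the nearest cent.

€327106.81

PV of 6-year annuity: €2,110.00 × [1 − (1+0.101)^−6] / 0.101 = 9162.73236
Perpetuity value at year 6: €57,200.00 / 0.101 = 566336.63366
PV of perpetuity: 566336.63366 / (1+0.101)^6 = 317944.07867
Total PV = 9162.73236 + 317944.07867 = 327106.81103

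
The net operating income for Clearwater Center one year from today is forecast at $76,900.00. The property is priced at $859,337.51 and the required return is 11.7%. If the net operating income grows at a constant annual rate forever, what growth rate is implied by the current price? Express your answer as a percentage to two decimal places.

P = D₁/(r−g) ⇒ g = r − D₁/P = 0.117 − $76,900.00/$859,337.51 = 0.027512

2.75%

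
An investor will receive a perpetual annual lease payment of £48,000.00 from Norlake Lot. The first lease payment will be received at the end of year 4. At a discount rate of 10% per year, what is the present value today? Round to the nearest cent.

Value at end of year 3: C / r = £48,000.00 / 0.1 = £480,000.0000
Discount to today: PV = £480,000.0000 / (1 + 0.1)^3 = £480,000.0000 / 1.331000 = £360,631.10

£360631.10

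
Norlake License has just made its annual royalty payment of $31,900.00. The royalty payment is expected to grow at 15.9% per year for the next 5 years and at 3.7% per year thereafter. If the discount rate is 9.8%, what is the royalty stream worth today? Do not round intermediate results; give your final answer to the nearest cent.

$898768.89

D_1 = 36972.10000
D_2 = 42850.66390
D_3 = 49663.91946
D_4 = 57560.48265
D_5 = 66712.59940
Terminal value at year 5: TV = D_5×(1+g_2)/(r−g_2) = 69180.96557/0.061 = 1134114.18974
P_0 = D_1/(1+r)^1 + D_2/(1+r)^2 + D_3/(1+r)^3 + D_4/(1+r)^4 + D_5/(1+r)^5 + TV/(1+r)^5
    = 33672.22222 + 35542.90123 + 37517.50686 + 39601.81280 + 41801.91351 + 710632.52960 = 898768.88622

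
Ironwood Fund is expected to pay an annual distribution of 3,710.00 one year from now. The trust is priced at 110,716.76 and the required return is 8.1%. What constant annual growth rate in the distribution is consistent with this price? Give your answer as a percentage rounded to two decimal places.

P = D₁/(r−g) ⇒ g = r − D₁/P = 0.081 − 3,710.00/110,716.76 = 0.047491

4.75%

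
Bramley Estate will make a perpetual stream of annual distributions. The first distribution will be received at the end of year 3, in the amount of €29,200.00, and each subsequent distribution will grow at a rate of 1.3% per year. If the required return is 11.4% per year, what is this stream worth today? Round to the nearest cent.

€232965.22

Value at end of year 2: C₁ / (r − g) = €29,200.00 / (0.114 − 0.013) = €289,108.9109
Discount to today: PV = €289,108.9109 / (1 + 0.114)^2 = €289,108.9109 / 1.240996 = €232,965.22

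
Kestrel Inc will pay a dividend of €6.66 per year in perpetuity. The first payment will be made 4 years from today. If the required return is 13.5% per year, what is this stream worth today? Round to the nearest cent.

Value at end of year 3: C / r = €6.66 / 0.135 = €49.3333
Discount to today: PV = €49.3333 / (1 + 0.135)^3 = €49.3333 / 1.462135 = €33.74

€33.74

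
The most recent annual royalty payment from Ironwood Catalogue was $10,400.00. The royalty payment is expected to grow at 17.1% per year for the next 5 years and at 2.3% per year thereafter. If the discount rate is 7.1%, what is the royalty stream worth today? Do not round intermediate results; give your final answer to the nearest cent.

D_1 = 12178.40000
D_2 = 14260.90640
D_3 = 16699.52139
D_4 = 19555.13955
D_5 = 22899.06842
Terminal value at year 5: TV = D_5×(1+g_2)/(r−g_2) = 23425.74699/0.048 = 488036.39562
P_0 = D_1/(1+r)^1 + D_2/(1+r)^2 + D_3/(1+r)^3 + D_4/(1+r)^4 + D_5/(1+r)^5 + TV/(1+r)^5
    = 11371.05509 + 12432.77825 + 13593.63523 + 14862.88222 + 16250.63966 + 346341.75782 = 414852.74828

$414852.75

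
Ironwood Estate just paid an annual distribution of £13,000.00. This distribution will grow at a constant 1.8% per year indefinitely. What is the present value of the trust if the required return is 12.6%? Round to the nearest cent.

D₁ = D₀ × (1 + g) = £13,000.00 × 1.018 = £13,234.0000
Growing perpetuity: P = D₁ / (r − g) = £13,234.0000 / (0.126 − 0.018) = £122,537.04

£122537.04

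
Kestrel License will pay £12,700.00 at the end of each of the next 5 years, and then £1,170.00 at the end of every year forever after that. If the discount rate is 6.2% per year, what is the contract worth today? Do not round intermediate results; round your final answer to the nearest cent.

PV of 5-year annuity: £12,700.00 × [1 − (1+0.062)^−5] / 0.062 = 53207.20391
Perpetuity value at year 5: £1,170.00 / 0.062 = 18870.96774
PV of perpetuity: 18870.96774 / (1+0.062)^5 = 13969.20171
Total PV = 53207.20391 + 13969.20171 = 67176.40562

£67176.41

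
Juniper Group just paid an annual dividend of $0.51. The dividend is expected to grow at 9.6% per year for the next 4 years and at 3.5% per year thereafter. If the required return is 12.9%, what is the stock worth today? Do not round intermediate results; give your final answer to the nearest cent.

D_1 = 0.55896
D_2 = 0.61262
D_3 = 0.67143
D_4 = 0.73589
Terminal value at year 4: TV = D_4×(1+g_2)/(r−g_2) = 0.76165/0.094 = 8.10261
P_0 = D_1/(1+r)^1 + D_2/(1+r)^2 + D_3/(1+r)^3 + D_4/(1+r)^4 + TV/(1+r)^4
    = 0.49509 + 0.48062 + 0.46657 + 0.45294 + 4.98711 = 6.88234

$6.88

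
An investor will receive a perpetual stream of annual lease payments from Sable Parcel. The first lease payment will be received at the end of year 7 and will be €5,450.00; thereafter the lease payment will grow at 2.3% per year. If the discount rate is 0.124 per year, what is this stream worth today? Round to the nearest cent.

Value at end of year 6: C₁ / (r − g) = €5,450.00 / (0.124 − 0.023) = €53,960.3960
Discount to today: PV = €53,960.3960 / (1 + 0.124)^6 = €53,960.3960 / 2.016498 = €26,759.45

€26759.45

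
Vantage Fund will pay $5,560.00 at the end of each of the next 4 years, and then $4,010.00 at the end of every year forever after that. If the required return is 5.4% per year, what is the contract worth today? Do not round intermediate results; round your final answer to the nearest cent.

$79704.80

PV of 4-year annuity: $5,560.00 × [1 − (1+0.054)^−4] / 0.054 = 19533.66517
Perpetuity value at year 4: $4,010.00 / 0.054 = 74259.25926
PV of perpetuity: 74259.25926 / (1+0.054)^4 = 60171.13025
Total PV = 19533.66517 + 60171.13025 = 79704.79541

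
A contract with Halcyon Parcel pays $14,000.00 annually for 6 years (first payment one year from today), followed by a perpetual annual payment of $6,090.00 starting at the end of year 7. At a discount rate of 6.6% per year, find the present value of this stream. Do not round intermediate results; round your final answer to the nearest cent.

$130446.18

PV of 6-year annuity: $14,000.00 × [1 − (1+0.066)^−6] / 0.066 = 67563.63119
Perpetuity value at year 6: $6,090.00 / 0.066 = 92272.72727
PV of perpetuity: 92272.72727 / (1+0.066)^6 = 62882.54770
Total PV = 67563.63119 + 62882.54770 = 130446.17890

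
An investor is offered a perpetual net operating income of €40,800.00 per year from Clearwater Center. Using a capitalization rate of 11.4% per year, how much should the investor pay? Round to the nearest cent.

Level perpetuity: PV = C / r = €40,800.00 / 0.114 = €357,894.74

€357894.74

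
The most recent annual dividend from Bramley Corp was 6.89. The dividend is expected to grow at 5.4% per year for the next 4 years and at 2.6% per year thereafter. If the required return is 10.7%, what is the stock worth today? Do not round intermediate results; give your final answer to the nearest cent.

96.14

D_1 = 7.26206
D_2 = 7.65421
D_3 = 8.06754
D_4 = 8.50319
Terminal value at year 4: TV = D_4×(1+g_2)/(r−g_2) = 8.72427/0.081 = 107.70702
P_0 = D_1/(1+r)^1 + D_2/(1+r)^2 + D_3/(1+r)^3 + D_4/(1+r)^4 + TV/(1+r)^4
    = 6.56013 + 6.24605 + 5.94700 + 5.66228 + 71.72219 = 96.13764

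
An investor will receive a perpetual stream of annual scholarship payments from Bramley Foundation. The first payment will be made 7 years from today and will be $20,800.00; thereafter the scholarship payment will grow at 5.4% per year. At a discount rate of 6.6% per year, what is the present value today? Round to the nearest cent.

$1181241.95

Value at end of year 6: C₁ / (r − g) = $20,800.00 / (0.066 − 0.054) = $1,733,333.3333
Discount to today: PV = $1,733,333.3333 / (1 + 0.066)^6 = $1,733,333.3333 / 1.467382 = $1,181,241.95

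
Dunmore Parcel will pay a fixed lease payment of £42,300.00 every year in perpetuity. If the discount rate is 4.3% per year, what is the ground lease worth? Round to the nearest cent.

Level perpetuity: PV = C / r = £42,300.00 / 0.043 = £983,720.93

£983720.93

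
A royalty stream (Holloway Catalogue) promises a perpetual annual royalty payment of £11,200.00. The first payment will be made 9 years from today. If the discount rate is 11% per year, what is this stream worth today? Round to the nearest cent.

£44181.61

Value at end of year 8: C / r = £11,200.00 / 0.11 = £101,818.1818
Discount to today: PV = £101,818.1818 / (1 + 0.11)^8 = £101,818.1818 / 2.304538 = £44,181.61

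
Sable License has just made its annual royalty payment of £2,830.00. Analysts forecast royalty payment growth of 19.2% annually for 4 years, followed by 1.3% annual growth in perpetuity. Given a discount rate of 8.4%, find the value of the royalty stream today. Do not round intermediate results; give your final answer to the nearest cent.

£73471.90

D_1 = 3373.36000
D_2 = 4021.04512
D_3 = 4793.08578
D_4 = 5713.35825
Terminal value at year 4: TV = D_4×(1+g_2)/(r−g_2) = 5787.63191/0.071 = 81515.94240
P_0 = D_1/(1+r)^1 + D_2/(1+r)^2 + D_3/(1+r)^3 + D_4/(1+r)^4 + TV/(1+r)^4
    = 3111.95572 + 3422.00297 + 3762.94053 + 4137.84605 + 59037.15558 = 73471.90085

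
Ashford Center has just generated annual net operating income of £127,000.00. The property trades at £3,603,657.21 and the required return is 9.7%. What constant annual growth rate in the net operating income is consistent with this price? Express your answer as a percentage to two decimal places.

5.97%

P = D₀(1+g)/(r−g) ⇒ P(r−g) = D₀(1+g) ⇒ g(P+D₀) = P·r − D₀
g = (P·r − D₀)/(P + D₀) = (£3,603,657.21×0.097 − £127,000.00) / (£3,603,657.21 + £127,000.00) = 0.059656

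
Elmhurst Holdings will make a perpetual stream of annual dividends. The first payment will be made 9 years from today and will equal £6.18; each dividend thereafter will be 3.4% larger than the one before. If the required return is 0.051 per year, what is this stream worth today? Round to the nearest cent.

Value at end of year 8: C₁ / (r − g) = £6.18 / (0.051 − 0.034) = £363.5294
Discount to today: PV = £363.5294 / (1 + 0.051)^8 = £363.5294 / 1.488750 = £244.18

£244.18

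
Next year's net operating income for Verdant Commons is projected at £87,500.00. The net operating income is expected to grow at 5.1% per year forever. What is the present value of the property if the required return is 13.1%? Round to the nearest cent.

£1093750.00

Growing perpetuity: P = D₁ / (r − g) = £87,500.0000 / (0.131 − 0.051) = £1,093,750.00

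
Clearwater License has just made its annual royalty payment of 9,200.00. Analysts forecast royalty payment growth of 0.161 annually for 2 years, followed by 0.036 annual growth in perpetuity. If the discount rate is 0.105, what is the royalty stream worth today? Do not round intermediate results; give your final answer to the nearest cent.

172311.31

D_1 = 10681.20000
D_2 = 12400.87320
Terminal value at year 2: TV = D_2×(1+g_2)/(r−g_2) = 12847.30464/0.069 = 186192.82080
P_0 = D_1/(1+r)^1 + D_2/(1+r)^2 + TV/(1+r)^2
    = 9666.24434 + 10156.11736 + 152488.95051 = 172311.31222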